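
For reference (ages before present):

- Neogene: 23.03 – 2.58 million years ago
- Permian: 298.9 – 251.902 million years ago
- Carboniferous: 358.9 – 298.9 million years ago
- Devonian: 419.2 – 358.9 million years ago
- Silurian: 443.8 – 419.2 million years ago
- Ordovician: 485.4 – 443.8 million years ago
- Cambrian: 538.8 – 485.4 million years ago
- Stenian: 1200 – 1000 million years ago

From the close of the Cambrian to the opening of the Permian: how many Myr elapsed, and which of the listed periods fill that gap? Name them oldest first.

186.5 million years; Ordovician, Silurian, Devonian, Carboniferous

End of Cambrian = 485.4 Ma; start of Permian = 298.9 Ma.
Gap = 485.4 − 298.9 = 186.5 Myr.
Periods wholly inside 485.4–298.9 Ma: Ordovician (485.4–443.8), Silurian (443.8–419.2), Devonian (419.2–358.9), Carboniferous (358.9–298.9).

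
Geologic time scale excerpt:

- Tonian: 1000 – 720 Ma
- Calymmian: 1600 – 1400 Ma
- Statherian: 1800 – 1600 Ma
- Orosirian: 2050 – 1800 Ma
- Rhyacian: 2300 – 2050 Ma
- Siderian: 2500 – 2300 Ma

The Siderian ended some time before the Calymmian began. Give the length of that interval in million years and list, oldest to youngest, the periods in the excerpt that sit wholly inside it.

700 million years; Rhyacian, Orosirian, Statherian

The Siderian closes at 2300 Ma and the Calymmian opens at 1600 Ma, so the interval is 2300 − 1600 = 700 Myr.
A period fits inside if it starts at or after 2300 Ma and ends at or before 1600 Ma; oldest first that gives Rhyacian, Orosirian, Statherian.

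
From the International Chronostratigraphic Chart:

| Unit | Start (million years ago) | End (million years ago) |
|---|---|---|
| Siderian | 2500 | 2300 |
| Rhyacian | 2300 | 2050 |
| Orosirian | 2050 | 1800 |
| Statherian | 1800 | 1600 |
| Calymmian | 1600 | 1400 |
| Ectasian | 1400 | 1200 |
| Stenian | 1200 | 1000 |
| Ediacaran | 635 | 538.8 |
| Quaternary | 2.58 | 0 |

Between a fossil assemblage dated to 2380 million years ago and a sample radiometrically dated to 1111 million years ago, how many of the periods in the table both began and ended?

The older date is 2380 Ma and the younger is 1111 Ma.
Periods with start < 2380 and end > 1111 Ma: Rhyacian (2300–2050), Orosirian (2050–1800), Statherian (1800–1600), Calymmian (1600–1400), Ectasian (1400–1200).
That is 5 complete periods.

5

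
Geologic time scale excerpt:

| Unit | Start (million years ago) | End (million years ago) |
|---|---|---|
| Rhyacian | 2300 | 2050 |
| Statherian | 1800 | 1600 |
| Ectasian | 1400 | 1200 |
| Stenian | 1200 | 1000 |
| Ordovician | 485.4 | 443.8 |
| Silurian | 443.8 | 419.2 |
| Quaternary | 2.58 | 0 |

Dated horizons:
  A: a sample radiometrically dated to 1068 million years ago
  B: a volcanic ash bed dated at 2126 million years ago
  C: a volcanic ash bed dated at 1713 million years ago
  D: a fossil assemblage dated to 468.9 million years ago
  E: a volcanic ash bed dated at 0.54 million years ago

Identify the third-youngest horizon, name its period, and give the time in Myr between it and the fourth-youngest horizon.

A, in the Stenian; 645 million years to C

Smaller Ma means younger, so youngest first: E 0.54 < D 468.9 < A 1068 < C 1713 < B 2126.
Counting 3 along gives A (1068 Ma); the excerpt puts that inside the Stenian, 1200–1000 Ma.
Next in line is C (1713 Ma), and 1713 − 1068 = 645 Myr.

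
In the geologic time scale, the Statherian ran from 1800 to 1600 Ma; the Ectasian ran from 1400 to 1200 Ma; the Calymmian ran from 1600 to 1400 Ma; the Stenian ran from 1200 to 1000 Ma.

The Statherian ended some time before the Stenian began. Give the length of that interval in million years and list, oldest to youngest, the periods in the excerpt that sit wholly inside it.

The Statherian closes at 1600 Ma and the Stenian opens at 1200 Ma, so the interval is 1600 − 1200 = 400 Myr.
A period fits inside if it starts at or after 1600 Ma and ends at or before 1200 Ma; oldest first that gives Calymmian, Ectasian.

400 million years; Calymmian, Ectasian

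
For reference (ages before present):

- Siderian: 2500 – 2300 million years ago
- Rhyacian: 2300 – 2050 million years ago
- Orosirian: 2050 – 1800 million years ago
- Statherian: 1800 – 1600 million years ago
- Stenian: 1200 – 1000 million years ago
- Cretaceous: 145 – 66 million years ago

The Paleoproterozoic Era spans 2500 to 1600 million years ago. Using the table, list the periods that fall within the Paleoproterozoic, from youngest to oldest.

Statherian, Orosirian, Rhyacian, Siderian

Periods with both bounds inside 2500–1600 Ma: Statherian (1800–1600), Orosirian (2050–1800), Rhyacian (2300–2050), Siderian (2500–2300).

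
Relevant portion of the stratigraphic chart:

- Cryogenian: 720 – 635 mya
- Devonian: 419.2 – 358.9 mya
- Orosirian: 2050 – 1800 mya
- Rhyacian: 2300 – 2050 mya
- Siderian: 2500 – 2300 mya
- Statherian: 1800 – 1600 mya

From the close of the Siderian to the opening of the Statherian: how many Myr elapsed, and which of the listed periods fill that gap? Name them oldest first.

The Siderian closes at 2300 Ma and the Statherian opens at 1800 Ma, so the interval is 2300 − 1800 = 500 Myr.
A period fits inside if it starts at or after 2300 Ma and ends at or before 1800 Ma; oldest first that gives Rhyacian, Orosirian.

500 million years; Rhyacian, Orosirian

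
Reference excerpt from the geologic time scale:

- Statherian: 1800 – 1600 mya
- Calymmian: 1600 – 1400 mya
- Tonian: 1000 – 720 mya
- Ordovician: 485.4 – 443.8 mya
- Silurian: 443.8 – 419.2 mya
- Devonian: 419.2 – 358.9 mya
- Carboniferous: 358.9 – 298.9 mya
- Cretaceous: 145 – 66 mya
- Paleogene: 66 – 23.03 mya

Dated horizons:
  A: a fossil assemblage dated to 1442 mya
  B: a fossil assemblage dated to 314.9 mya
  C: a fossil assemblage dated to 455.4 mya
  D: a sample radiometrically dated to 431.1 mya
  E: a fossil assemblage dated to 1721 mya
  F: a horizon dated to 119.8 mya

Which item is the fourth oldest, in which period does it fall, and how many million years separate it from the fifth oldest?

Larger Ma means older, so oldest first: E 1721 > A 1442 > C 455.4 > D 431.1 > B 314.9 > F 119.8.
Counting 4 along gives D (431.1 Ma); the excerpt puts that inside the Silurian, 443.8–419.2 Ma.
Next in line is B (314.9 Ma), and 431.1 − 314.9 = 116.2 Myr.

D, in the Silurian; 116.2 million years to B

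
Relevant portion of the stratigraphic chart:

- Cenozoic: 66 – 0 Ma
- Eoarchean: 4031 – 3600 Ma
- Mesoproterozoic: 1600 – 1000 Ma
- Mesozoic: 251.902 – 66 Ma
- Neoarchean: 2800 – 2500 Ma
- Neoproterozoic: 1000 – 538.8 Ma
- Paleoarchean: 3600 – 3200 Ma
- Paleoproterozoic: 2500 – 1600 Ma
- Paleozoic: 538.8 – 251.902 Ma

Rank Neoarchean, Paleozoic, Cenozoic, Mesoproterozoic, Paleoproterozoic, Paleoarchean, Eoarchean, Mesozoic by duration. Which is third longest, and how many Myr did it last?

Eoarchean, 431 million years

Durations: Neoarchean 300; Paleozoic 286.898; Cenozoic 66; Mesoproterozoic 600; Paleoproterozoic 900; Paleoarchean 400; Eoarchean 431; Mesozoic 185.902 Myr.
Sorted longest-first: Paleoproterozoic (900), Mesoproterozoic (600), Eoarchean (431), Paleoarchean (400), Neoarchean (300), Paleozoic (286.898), Mesozoic (185.902), Cenozoic (66).
The third longest is Eoarchean at 431 Myr.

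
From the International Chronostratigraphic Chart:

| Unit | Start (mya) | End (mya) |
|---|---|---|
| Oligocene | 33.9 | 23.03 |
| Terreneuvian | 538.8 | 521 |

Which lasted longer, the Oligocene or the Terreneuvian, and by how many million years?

Oligocene: 33.9 − 23.03 = 10.87 Myr.
Terreneuvian: 538.8 − 521 = 17.8 Myr.
Difference: 17.8 − 10.87 = 6.93 Myr, so the Terreneuvian was longer.

Terreneuvian, by 6.93 million years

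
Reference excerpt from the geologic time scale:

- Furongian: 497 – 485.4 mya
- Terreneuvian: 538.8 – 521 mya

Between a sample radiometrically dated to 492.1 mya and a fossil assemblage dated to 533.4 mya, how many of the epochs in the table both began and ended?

0

The older date is 533.4 Ma and the younger is 492.1 Ma.
No epoch both begins after 533.4 Ma and ends before 492.1 Ma, so the count is 0.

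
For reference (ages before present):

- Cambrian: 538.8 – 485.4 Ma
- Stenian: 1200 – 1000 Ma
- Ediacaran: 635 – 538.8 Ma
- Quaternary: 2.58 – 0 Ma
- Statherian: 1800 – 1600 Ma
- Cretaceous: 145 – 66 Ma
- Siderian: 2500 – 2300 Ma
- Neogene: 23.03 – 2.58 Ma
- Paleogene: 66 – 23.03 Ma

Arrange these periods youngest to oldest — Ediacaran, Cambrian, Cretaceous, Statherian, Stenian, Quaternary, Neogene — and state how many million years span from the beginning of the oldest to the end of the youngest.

Quaternary, Neogene, Cretaceous, Cambrian, Ediacaran, Stenian, Statherian; total span 1800 Myr

Start ages (Ma): Statherian 1800, Stenian 1200, Ediacaran 635, Cambrian 538.8, Cretaceous 145, Neogene 23.03, Quaternary 2.58.
Ordered youngest to oldest: Quaternary, Neogene, Cretaceous, Cambrian, Ediacaran, Stenian, Statherian.
Span = 1800 − 0 = 1800 Myr.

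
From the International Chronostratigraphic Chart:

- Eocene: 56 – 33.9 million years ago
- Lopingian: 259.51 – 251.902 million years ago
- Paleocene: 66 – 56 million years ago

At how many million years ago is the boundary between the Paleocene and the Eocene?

56 million years ago

The Paleocene ends and the Eocene begins at 56 million years ago.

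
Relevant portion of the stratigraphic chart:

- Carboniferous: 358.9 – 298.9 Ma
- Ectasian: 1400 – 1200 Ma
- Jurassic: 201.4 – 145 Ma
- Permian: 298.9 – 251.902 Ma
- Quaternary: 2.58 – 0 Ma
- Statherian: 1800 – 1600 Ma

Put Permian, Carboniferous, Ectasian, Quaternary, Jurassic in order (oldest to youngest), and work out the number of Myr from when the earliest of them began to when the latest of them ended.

Start ages (Ma): Ectasian 1400, Carboniferous 358.9, Permian 298.9, Jurassic 201.4, Quaternary 2.58.
Ordered oldest to youngest: Ectasian, Carboniferous, Permian, Jurassic, Quaternary.
Span = 1400 − 0 = 1400 Myr.

Ectasian, Carboniferous, Permian, Jurassic, Quaternary; total span 1400 Myr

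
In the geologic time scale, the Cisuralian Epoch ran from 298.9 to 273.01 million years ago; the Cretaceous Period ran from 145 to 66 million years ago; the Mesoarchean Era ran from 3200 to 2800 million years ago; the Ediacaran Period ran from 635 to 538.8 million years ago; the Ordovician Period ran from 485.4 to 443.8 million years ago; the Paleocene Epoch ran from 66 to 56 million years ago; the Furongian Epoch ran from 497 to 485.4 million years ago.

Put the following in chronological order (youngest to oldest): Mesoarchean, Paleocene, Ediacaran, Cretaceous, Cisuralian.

Read off each span (Ma): Mesoarchean 3200–2800; Paleocene 66–56; Ediacaran 635–538.8; Cretaceous 145–66; Cisuralian 298.9–273.01.
Larger Ma is older, so oldest→youngest is Mesoarchean, Ediacaran, Cisuralian, Cretaceous, Paleocene; reverse it for youngest→oldest.

Paleocene, Cretaceous, Cisuralian, Ediacaran, Mesoarchean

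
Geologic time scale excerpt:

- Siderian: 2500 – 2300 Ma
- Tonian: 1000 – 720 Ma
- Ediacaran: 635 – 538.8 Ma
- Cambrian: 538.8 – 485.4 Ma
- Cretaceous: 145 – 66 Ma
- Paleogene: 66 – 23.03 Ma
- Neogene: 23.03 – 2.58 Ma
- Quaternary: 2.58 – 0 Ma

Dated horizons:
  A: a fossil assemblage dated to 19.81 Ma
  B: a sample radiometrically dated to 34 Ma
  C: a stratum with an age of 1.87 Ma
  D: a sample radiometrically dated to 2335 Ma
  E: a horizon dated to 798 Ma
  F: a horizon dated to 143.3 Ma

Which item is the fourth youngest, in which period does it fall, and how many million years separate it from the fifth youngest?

Smaller Ma means younger, so youngest first: C 1.87 < A 19.81 < B 34 < F 143.3 < E 798 < D 2335.
Counting 4 along gives F (143.3 Ma); the excerpt puts that inside the Cretaceous, 145–66 Ma.
Next in line is E (798 Ma), and 798 − 143.3 = 654.7 Myr.

F, in the Cretaceous; 654.7 million years to E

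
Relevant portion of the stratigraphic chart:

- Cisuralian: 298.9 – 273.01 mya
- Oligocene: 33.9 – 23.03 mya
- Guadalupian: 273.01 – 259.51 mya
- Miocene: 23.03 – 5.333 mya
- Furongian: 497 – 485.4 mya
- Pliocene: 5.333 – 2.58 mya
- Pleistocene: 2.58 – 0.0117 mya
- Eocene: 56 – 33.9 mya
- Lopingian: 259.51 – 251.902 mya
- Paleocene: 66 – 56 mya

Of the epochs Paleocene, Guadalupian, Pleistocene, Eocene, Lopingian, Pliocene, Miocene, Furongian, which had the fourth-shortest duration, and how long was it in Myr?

Start − end for each: Paleocene 66 − 56 = 10; Guadalupian 273.01 − 259.51 = 13.5; Pleistocene 2.58 − 0.0117 = 2.5683; Eocene 56 − 33.9 = 22.1; Lopingian 259.51 − 251.902 = 7.608; Pliocene 5.333 − 2.58 = 2.753; Miocene 23.03 − 5.333 = 17.697; Furongian 497 − 485.4 = 11.6.
Ranking these from shortest: Pleistocene < Pliocene < Lopingian < Paleocene < Furongian < Guadalupian < Miocene < Eocene.
Position 4 in that ranking is Paleocene, which lasted 10 Myr.

Paleocene, 10 million years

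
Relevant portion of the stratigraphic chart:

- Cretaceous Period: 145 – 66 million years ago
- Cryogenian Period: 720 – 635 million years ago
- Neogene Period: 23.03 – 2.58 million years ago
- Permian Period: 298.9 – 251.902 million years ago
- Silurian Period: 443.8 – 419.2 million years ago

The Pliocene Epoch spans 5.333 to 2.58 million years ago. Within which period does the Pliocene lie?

Neogene

The Pliocene (5.333–2.58 Ma) lies entirely within 23.03–2.58 Ma, the Neogene Period.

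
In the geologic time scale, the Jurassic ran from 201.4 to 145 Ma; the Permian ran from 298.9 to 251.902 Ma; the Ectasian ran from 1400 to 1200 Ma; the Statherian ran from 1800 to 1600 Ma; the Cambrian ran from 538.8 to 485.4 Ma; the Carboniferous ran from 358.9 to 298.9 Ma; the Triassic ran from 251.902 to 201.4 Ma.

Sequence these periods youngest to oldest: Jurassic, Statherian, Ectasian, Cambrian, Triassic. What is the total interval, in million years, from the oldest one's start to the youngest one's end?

Start ages (Ma): Statherian 1800, Ectasian 1400, Cambrian 538.8, Triassic 251.902, Jurassic 201.4.
Ordered youngest to oldest: Jurassic, Triassic, Cambrian, Ectasian, Statherian.
Span = 1800 − 145 = 1655 Myr.

Jurassic, Triassic, Cambrian, Ectasian, Statherian; total span 1655 Myr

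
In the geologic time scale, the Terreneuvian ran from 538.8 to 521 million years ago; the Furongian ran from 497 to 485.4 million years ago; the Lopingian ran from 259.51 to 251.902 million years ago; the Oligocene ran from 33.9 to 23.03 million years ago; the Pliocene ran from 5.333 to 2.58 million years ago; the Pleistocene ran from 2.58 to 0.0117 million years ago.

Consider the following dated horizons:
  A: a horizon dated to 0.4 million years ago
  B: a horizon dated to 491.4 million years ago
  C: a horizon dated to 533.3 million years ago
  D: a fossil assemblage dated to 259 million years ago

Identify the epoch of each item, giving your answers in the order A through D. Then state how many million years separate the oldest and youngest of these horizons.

A — Pleistocene; B — Furongian; C — Terreneuvian; D — Lopingian; span 532.9 million years

A: 0.4 Ma lies in 2.58–0.0117 Ma, so Pleistocene.
B: 491.4 Ma lies in 497–485.4 Ma, so Furongian.
C: 533.3 Ma lies in 538.8–521 Ma, so Terreneuvian.
D: 259 Ma lies in 259.51–251.902 Ma, so Lopingian.
Oldest = 533.3 Ma, youngest = 0.4 Ma → span 532.9 Myr.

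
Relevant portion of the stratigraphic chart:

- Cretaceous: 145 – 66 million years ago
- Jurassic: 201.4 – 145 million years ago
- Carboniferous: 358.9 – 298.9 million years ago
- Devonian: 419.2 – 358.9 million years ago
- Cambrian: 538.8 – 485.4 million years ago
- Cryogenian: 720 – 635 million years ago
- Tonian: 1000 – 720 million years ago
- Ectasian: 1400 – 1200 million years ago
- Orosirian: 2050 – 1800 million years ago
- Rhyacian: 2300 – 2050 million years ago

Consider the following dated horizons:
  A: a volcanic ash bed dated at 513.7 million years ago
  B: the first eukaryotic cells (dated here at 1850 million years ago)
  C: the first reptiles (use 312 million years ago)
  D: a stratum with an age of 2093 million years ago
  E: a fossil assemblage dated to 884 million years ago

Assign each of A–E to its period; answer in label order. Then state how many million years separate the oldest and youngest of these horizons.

A — Cambrian; B — Orosirian; C — Carboniferous; D — Rhyacian; E — Tonian; span 1781 million years

A: 513.7 Ma lies in 538.8–485.4 Ma, so Cambrian.
B: 1850 Ma lies in 2050–1800 Ma, so Orosirian.
C: 312 Ma lies in 358.9–298.9 Ma, so Carboniferous.
D: 2093 Ma lies in 2300–2050 Ma, so Rhyacian.
E: 884 Ma lies in 1000–720 Ma, so Tonian.
Oldest = 2093 Ma, youngest = 312 Ma → span 1781 Myr.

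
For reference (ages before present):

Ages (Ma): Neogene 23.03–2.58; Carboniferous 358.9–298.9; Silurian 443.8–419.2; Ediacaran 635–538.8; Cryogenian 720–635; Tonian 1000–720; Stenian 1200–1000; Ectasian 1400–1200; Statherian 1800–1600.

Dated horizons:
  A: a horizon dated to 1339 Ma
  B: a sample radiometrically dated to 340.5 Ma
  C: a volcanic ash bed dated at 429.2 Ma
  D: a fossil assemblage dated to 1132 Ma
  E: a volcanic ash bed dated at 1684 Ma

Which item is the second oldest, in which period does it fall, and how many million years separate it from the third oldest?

Sorted oldest-first by Ma: E (1684), A (1339), D (1132), C (429.2), B (340.5).
The second oldest is A at 1339 Ma, which lies in 1400–1200 Ma: the Ectasian.
The third oldest is D at 1132 Ma; separation = |1339 − 1132| = 207 Myr.

A, in the Ectasian; 207 million years to D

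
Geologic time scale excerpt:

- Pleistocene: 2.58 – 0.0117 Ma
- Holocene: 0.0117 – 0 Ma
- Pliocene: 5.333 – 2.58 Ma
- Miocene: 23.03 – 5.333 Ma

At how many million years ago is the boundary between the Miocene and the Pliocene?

5.333 Ma

The Miocene ends and the Pliocene begins at 5.333 Ma.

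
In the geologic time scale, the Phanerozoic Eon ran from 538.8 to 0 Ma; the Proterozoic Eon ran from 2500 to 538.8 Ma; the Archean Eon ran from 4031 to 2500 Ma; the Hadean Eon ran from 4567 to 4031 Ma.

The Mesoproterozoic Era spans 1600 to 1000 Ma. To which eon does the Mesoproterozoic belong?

The Mesoproterozoic (1600–1000 Ma) lies entirely within 2500–538.8 Ma, the Proterozoic Eon.

Proterozoic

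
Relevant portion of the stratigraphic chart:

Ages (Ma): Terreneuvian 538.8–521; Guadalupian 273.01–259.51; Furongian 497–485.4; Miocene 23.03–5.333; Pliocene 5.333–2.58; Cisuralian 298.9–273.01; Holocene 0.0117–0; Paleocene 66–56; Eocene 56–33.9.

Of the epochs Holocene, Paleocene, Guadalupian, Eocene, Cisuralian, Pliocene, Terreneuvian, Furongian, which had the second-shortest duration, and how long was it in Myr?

Pliocene, 2.753 million years

Durations: Holocene 0.0117; Paleocene 10; Guadalupian 13.5; Eocene 22.1; Cisuralian 25.89; Pliocene 2.753; Terreneuvian 17.8; Furongian 11.6 Myr.
Sorted shortest-first: Holocene (0.0117), Pliocene (2.753), Paleocene (10), Furongian (11.6), Guadalupian (13.5), Terreneuvian (17.8), Eocene (22.1), Cisuralian (25.89).
The second shortest is Pliocene at 2.753 Myr.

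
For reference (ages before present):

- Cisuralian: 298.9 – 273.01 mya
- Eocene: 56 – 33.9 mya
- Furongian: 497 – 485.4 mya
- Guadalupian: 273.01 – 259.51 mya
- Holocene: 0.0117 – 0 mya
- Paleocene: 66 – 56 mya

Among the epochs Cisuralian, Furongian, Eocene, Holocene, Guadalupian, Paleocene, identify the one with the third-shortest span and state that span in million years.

Furongian, 11.6 million years

Durations: Cisuralian 25.89; Furongian 11.6; Eocene 22.1; Holocene 0.0117; Guadalupian 13.5; Paleocene 10 Myr.
Sorted shortest-first: Holocene (0.0117), Paleocene (10), Furongian (11.6), Guadalupian (13.5), Eocene (22.1), Cisuralian (25.89).
The third shortest is Furongian at 11.6 Myr.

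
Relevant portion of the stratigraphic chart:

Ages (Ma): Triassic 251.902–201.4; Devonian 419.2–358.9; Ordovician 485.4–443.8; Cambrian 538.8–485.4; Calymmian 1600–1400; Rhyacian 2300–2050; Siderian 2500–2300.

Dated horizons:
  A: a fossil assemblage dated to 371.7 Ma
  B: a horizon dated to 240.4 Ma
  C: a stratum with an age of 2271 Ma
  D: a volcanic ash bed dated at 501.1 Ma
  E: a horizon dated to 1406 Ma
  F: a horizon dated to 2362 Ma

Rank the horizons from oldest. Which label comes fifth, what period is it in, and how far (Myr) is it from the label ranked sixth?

Sorted oldest-first by Ma: F (2362), C (2271), E (1406), D (501.1), A (371.7), B (240.4).
The fifth oldest is A at 371.7 Ma, which lies in 419.2–358.9 Ma: the Devonian.
The sixth oldest is B at 240.4 Ma; separation = |371.7 − 240.4| = 131.3 Myr.

A, in the Devonian; 131.3 million years to B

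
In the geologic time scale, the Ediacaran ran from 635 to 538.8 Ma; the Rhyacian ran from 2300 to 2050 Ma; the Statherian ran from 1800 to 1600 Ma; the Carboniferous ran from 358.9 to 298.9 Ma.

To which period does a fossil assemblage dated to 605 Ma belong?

605 Ma lies between 635 and 538.8 Ma, so it falls in the Ediacaran.

Ediacaran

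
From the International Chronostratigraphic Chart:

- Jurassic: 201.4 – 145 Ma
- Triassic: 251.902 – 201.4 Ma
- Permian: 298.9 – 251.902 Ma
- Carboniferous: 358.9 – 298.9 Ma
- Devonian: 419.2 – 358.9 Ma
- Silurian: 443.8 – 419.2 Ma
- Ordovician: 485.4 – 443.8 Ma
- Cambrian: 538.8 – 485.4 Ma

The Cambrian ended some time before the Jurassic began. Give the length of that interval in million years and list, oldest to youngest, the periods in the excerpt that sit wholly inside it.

The Cambrian closes at 485.4 Ma and the Jurassic opens at 201.4 Ma, so the interval is 485.4 − 201.4 = 284 Myr.
A period fits inside if it starts at or after 485.4 Ma and ends at or before 201.4 Ma; oldest first that gives Ordovician, Silurian, Devonian, Carboniferous, Permian, Triassic.

284 million years; Ordovician, Silurian, Devonian, Carboniferous, Permian, Triassic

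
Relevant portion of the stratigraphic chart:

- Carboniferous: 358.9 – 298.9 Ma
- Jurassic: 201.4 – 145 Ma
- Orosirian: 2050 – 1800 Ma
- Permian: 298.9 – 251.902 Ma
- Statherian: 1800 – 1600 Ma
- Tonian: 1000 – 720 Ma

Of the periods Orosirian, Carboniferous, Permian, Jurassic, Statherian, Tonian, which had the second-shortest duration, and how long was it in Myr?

Start − end for each: Orosirian 2050 − 1800 = 250; Carboniferous 358.9 − 298.9 = 60; Permian 298.9 − 251.902 = 46.998; Jurassic 201.4 − 145 = 56.4; Statherian 1800 − 1600 = 200; Tonian 1000 − 720 = 280.
Ranking these from shortest: Permian < Jurassic < Carboniferous < Statherian < Orosirian < Tonian.
Position 2 in that ranking is Jurassic, which lasted 56.4 Myr.

Jurassic, 56.4 million years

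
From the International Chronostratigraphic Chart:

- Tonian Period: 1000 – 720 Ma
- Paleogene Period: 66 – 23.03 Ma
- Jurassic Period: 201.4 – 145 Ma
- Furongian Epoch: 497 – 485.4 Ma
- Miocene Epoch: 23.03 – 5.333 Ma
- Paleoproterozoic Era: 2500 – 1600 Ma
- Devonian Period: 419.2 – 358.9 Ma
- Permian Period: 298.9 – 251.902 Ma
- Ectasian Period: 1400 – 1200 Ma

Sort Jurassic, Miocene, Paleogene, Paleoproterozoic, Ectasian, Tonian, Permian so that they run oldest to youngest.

Sorting by start age (descending Ma, since larger Ma = older): Paleoproterozoic began 2500, Ectasian began 1400, Tonian began 1000, Permian began 298.9, Jurassic began 201.4, Paleogene began 66, Miocene began 23.03.

Paleoproterozoic, then Ectasian, then Tonian, then Permian, then Jurassic, then Paleogene, then Miocene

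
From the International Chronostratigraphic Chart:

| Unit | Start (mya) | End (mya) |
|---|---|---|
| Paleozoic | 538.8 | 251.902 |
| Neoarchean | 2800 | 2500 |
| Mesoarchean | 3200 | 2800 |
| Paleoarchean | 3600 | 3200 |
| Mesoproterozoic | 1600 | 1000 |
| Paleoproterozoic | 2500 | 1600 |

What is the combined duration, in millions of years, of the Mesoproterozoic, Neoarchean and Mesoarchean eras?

Each duration: Mesoproterozoic = 600; Neoarchean = 300; Mesoarchean = 400.
Sum: 600 + 300 + 400 = 1300 Myr.

1300 million years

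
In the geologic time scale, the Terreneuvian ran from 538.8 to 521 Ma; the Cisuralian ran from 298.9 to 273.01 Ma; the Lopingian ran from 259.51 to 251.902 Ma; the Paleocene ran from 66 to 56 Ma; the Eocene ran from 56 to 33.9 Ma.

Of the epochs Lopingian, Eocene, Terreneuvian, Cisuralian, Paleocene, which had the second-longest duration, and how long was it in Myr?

Eocene, 22.1 million years

Start − end for each: Lopingian 259.51 − 251.902 = 7.608; Eocene 56 − 33.9 = 22.1; Terreneuvian 538.8 − 521 = 17.8; Cisuralian 298.9 − 273.01 = 25.89; Paleocene 66 − 56 = 10.
Ranking these from longest: Cisuralian > Eocene > Terreneuvian > Paleocene > Lopingian.
Position 2 in that ranking is Eocene, which lasted 22.1 Myr.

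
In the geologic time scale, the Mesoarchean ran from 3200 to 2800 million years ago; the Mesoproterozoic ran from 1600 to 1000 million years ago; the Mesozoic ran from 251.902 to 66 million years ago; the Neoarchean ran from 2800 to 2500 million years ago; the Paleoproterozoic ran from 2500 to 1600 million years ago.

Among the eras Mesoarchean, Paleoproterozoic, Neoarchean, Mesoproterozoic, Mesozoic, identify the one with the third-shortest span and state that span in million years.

Mesoarchean, 400 million years

Start − end for each: Mesoarchean 3200 − 2800 = 400; Paleoproterozoic 2500 − 1600 = 900; Neoarchean 2800 − 2500 = 300; Mesoproterozoic 1600 − 1000 = 600; Mesozoic 251.902 − 66 = 185.902.
Ranking these from shortest: Mesozoic < Neoarchean < Mesoarchean < Mesoproterozoic < Paleoproterozoic.
Position 3 in that ranking is Mesoarchean, which lasted 400 Myr.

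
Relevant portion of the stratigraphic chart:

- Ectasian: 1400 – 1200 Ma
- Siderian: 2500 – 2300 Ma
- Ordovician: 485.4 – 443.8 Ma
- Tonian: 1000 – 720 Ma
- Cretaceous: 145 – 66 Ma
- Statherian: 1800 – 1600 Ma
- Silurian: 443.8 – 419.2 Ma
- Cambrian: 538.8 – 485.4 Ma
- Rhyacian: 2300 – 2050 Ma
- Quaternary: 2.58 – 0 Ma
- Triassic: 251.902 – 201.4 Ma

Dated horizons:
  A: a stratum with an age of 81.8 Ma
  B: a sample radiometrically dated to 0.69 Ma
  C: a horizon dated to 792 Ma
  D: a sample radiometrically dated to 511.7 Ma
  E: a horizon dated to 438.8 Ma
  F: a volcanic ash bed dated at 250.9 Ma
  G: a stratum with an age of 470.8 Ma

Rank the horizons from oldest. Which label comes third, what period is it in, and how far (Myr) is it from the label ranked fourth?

G, in the Ordovician; 32 million years to E

Larger Ma means older, so oldest first: C 792 > D 511.7 > G 470.8 > E 438.8 > F 250.9 > A 81.8 > B 0.69.
Counting 3 along gives G (470.8 Ma); the excerpt puts that inside the Ordovician, 485.4–443.8 Ma.
Next in line is E (438.8 Ma), and 470.8 − 438.8 = 32 Myr.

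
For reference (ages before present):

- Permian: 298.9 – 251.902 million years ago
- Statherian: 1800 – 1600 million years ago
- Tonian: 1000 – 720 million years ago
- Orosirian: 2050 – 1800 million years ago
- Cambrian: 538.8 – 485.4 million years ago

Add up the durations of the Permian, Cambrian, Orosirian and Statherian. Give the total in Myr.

550.398 million years

Each duration: Permian = 46.998; Cambrian = 53.4; Orosirian = 250; Statherian = 200.
Sum: 46.998 + 53.4 + 250 + 200 = 550.398 Myr.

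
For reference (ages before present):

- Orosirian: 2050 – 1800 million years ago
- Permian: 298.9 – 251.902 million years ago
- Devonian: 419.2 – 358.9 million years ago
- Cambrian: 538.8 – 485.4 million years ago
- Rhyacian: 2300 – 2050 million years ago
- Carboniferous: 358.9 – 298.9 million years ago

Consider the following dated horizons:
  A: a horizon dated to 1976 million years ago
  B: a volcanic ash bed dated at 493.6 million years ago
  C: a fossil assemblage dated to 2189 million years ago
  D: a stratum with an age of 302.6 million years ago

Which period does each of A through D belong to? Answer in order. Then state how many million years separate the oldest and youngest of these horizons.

A — Orosirian; B — Cambrian; C — Rhyacian; D — Carboniferous; span 1886.4 million years

Match each age against the start–end ranges in the excerpt: A = 1976 Ma → Orosirian (2050–1800); B = 493.6 Ma → Cambrian (538.8–485.4); C = 2189 Ma → Rhyacian (2300–2050); D = 302.6 Ma → Carboniferous (358.9–298.9).
The largest age is 2189 Ma and the smallest is 302.6 Ma; their difference is 1886.4 Myr.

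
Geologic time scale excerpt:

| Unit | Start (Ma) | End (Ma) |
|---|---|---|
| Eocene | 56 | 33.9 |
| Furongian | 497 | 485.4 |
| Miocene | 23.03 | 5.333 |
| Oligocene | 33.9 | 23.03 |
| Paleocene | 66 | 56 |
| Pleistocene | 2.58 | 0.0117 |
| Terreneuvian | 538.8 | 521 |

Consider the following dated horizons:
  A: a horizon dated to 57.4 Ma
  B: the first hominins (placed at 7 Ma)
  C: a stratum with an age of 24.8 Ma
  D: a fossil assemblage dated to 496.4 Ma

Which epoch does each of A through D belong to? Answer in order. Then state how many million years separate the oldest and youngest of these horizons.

Match each age against the start–end ranges in the excerpt: A = 57.4 Ma → Paleocene (66–56); B = 7 Ma → Miocene (23.03–5.333); C = 24.8 Ma → Oligocene (33.9–23.03); D = 496.4 Ma → Furongian (497–485.4).
The largest age is 496.4 Ma and the smallest is 7 Ma; their difference is 489.4 Myr.

A — Paleocene; B — Miocene; C — Oligocene; D — Furongian; span 489.4 million years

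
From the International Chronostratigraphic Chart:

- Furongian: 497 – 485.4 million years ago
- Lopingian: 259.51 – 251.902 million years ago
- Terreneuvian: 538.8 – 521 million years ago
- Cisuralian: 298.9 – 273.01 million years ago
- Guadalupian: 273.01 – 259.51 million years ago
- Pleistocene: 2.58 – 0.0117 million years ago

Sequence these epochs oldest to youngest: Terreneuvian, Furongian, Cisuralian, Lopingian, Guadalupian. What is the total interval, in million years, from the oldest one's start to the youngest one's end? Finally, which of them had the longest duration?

Terreneuvian, Furongian, Cisuralian, Guadalupian, Lopingian; total span 286.898 Myr; longest is Cisuralian

Start ages (Ma): Terreneuvian 538.8, Furongian 497, Cisuralian 298.9, Guadalupian 273.01, Lopingian 259.51.
Ordered oldest to youngest: Terreneuvian, Furongian, Cisuralian, Guadalupian, Lopingian.
Span = 538.8 − 251.902 = 286.898 Myr.
Durations: Lopingian 7.608, Furongian 11.6, Guadalupian 13.5, Cisuralian 25.89, Terreneuvian 17.8 → longest is Cisuralian (25.89 Myr).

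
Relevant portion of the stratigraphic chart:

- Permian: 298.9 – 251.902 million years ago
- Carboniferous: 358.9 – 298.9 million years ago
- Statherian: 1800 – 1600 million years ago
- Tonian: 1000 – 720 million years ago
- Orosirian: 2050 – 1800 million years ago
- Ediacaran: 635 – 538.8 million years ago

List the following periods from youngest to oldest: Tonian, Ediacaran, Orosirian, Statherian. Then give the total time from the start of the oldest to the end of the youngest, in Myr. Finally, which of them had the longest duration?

From the excerpt: Tonian 1000–720; Ediacaran 635–538.8; Orosirian 2050–1800; Statherian 1800–1600 (Ma).
Larger Ma is earlier, so the oldest is Orosirian and the youngest is Ediacaran; youngest to oldest: Ediacaran, Tonian, Statherian, Orosirian.
Oldest start 2050 minus youngest end 538.8 gives 1511.2 Myr overall.
Individual lengths (start − end): Orosirian 250; Tonian 280; Statherian 200; Ediacaran 96.2. The largest is Tonian at 280 Myr.

Ediacaran, Tonian, Statherian, Orosirian; total span 1511.2 Myr; longest is Tonian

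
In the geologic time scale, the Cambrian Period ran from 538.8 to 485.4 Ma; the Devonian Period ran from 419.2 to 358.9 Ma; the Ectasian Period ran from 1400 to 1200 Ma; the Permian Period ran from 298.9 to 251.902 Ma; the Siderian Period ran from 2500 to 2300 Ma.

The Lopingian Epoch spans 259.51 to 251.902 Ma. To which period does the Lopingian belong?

Permian

The Lopingian (259.51–251.902 Ma) lies entirely within 298.9–251.902 Ma, the Permian Period.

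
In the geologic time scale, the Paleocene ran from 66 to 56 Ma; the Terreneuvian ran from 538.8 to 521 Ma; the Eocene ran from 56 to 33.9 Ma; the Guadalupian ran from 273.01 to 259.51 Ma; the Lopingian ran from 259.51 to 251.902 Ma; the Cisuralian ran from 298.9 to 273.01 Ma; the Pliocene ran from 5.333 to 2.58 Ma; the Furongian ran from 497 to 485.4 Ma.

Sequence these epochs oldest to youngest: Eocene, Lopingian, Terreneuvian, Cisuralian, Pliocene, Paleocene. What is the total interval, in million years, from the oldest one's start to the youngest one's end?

From the excerpt: Eocene 56–33.9; Lopingian 259.51–251.902; Terreneuvian 538.8–521; Cisuralian 298.9–273.01; Pliocene 5.333–2.58; Paleocene 66–56 (Ma).
Larger Ma is earlier, so the oldest is Terreneuvian and the youngest is Pliocene; oldest to youngest: Terreneuvian, Cisuralian, Lopingian, Paleocene, Eocene, Pliocene.
Oldest start 538.8 minus youngest end 2.58 gives 536.22 Myr overall.

Terreneuvian, Cisuralian, Lopingian, Paleocene, Eocene, Pliocene; total span 536.22 Myr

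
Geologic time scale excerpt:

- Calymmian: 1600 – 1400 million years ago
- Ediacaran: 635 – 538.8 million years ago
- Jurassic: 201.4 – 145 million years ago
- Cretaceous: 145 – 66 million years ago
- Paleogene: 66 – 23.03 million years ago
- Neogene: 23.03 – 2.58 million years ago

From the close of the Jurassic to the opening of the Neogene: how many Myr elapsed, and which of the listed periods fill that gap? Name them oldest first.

The Jurassic closes at 145 Ma and the Neogene opens at 23.03 Ma, so the interval is 145 − 23.03 = 121.97 Myr.
A period fits inside if it starts at or after 145 Ma and ends at or before 23.03 Ma; oldest first that gives Cretaceous, Paleogene.

121.97 million years; Cretaceous, Paleogene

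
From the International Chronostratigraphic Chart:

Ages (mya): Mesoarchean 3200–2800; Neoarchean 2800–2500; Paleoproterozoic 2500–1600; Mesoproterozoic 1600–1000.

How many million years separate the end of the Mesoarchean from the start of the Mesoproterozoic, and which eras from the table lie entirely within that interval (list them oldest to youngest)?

1200 million years; Neoarchean, Paleoproterozoic

The Mesoarchean closes at 2800 Ma and the Mesoproterozoic opens at 1600 Ma, so the interval is 2800 − 1600 = 1200 Myr.
An era fits inside if it starts at or after 2800 Ma and ends at or before 1600 Ma; oldest first that gives Neoarchean, Paleoproterozoic.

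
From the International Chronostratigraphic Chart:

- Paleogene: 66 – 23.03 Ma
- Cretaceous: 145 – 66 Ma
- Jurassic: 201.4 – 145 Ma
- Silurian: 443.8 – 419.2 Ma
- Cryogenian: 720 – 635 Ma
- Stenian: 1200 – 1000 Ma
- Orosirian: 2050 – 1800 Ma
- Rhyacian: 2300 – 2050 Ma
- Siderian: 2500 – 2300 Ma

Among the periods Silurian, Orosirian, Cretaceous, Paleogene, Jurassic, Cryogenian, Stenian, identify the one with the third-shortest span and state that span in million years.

Start − end for each: Silurian 443.8 − 419.2 = 24.6; Orosirian 2050 − 1800 = 250; Cretaceous 145 − 66 = 79; Paleogene 66 − 23.03 = 42.97; Jurassic 201.4 − 145 = 56.4; Cryogenian 720 − 635 = 85; Stenian 1200 − 1000 = 200.
Ranking these from shortest: Silurian < Paleogene < Jurassic < Cretaceous < Cryogenian < Stenian < Orosirian.
Position 3 in that ranking is Jurassic, which lasted 56.4 Myr.

Jurassic, 56.4 million years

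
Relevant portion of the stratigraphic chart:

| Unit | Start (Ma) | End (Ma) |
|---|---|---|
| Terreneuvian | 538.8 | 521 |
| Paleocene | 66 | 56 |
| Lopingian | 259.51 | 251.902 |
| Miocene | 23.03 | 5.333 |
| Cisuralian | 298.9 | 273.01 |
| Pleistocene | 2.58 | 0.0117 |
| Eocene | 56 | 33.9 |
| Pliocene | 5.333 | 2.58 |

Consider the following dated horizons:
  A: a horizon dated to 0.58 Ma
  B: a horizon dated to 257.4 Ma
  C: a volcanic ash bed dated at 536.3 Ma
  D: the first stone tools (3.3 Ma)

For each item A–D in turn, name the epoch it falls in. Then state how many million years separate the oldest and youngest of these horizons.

A — Pleistocene; B — Lopingian; C — Terreneuvian; D — Pliocene; span 535.72 million years

Match each age against the start–end ranges in the excerpt: A = 0.58 Ma → Pleistocene (2.58–0.0117); B = 257.4 Ma → Lopingian (259.51–251.902); C = 536.3 Ma → Terreneuvian (538.8–521); D = 3.3 Ma → Pliocene (5.333–2.58).
The largest age is 536.3 Ma and the smallest is 0.58 Ma; their difference is 535.72 Myr.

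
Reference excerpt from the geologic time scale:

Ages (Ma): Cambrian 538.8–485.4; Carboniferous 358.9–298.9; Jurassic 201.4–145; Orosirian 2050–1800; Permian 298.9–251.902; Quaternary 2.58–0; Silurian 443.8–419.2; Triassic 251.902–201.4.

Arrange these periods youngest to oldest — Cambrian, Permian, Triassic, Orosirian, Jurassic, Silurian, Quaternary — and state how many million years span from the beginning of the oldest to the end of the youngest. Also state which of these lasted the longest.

Start ages (Ma): Orosirian 2050, Cambrian 538.8, Silurian 443.8, Permian 298.9, Triassic 251.902, Jurassic 201.4, Quaternary 2.58.
Ordered youngest to oldest: Quaternary, Jurassic, Triassic, Permian, Silurian, Cambrian, Orosirian.
Span = 2050 − 0 = 2050 Myr.
Durations: Jurassic 56.4, Triassic 50.502, Orosirian 250, Permian 46.998, Silurian 24.6, Quaternary 2.58, Cambrian 53.4 → longest is Orosirian (250 Myr).

Quaternary → Jurassic → Triassic → Permian → Silurian → Cambrian → Orosirian; total span 2050 Myr; longest is Orosirian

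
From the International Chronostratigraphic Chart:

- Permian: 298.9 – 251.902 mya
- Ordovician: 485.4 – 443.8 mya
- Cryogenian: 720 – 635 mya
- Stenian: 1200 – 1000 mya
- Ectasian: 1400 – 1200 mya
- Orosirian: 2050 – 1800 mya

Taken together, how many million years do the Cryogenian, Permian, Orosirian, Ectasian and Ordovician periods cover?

623.598 million years

Duration is start − end for each: (720 − 635) + (298.9 − 251.902) + (2050 − 1800) + (1400 − 1200) + (485.4 − 443.8).
That is 85 + 46.998 + 250 + 200 + 41.6, which totals 623.598 million years.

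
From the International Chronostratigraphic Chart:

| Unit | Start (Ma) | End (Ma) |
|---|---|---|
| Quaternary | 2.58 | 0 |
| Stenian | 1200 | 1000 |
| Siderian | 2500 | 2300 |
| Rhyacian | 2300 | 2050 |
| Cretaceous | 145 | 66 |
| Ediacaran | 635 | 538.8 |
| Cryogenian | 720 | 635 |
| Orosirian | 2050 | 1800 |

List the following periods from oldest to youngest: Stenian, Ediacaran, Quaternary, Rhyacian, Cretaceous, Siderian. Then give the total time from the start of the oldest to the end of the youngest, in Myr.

Siderian, Rhyacian, Stenian, Ediacaran, Cretaceous, Quaternary; total span 2500 Myr

Start ages (Ma): Siderian 2500, Rhyacian 2300, Stenian 1200, Ediacaran 635, Cretaceous 145, Quaternary 2.58.
Ordered oldest to youngest: Siderian, Rhyacian, Stenian, Ediacaran, Cretaceous, Quaternary.
Span = 2500 − 0 = 2500 Myr.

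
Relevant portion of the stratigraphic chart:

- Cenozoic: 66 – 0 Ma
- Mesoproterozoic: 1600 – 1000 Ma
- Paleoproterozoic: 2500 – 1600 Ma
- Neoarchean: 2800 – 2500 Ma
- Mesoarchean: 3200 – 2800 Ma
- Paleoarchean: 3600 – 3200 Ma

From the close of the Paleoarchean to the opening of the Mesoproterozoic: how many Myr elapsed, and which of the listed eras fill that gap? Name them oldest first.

1600 million years; Mesoarchean, Neoarchean, Paleoproterozoic

The Paleoarchean closes at 3200 Ma and the Mesoproterozoic opens at 1600 Ma, so the interval is 3200 − 1600 = 1600 Myr.
An era fits inside if it starts at or after 3200 Ma and ends at or before 1600 Ma; oldest first that gives Mesoarchean, Neoarchean, Paleoproterozoic.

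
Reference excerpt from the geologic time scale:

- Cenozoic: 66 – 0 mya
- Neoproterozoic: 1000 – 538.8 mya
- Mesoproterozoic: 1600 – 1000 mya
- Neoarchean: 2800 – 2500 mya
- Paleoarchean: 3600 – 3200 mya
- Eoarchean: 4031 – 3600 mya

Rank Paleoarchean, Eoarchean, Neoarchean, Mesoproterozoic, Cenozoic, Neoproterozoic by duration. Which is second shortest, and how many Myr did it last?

Durations: Paleoarchean 400; Eoarchean 431; Neoarchean 300; Mesoproterozoic 600; Cenozoic 66; Neoproterozoic 461.2 Myr.
Sorted shortest-first: Cenozoic (66), Neoarchean (300), Paleoarchean (400), Eoarchean (431), Neoproterozoic (461.2), Mesoproterozoic (600).
The second shortest is Neoarchean at 300 Myr.

Neoarchean, 300 million years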